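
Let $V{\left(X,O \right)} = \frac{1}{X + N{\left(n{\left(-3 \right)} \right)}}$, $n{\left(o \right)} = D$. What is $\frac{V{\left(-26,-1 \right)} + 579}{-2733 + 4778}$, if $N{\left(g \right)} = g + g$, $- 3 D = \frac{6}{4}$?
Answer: $\frac{15632}{55215} \approx 0.28311$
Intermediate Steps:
$D = - \frac{1}{2}$ ($D = - \frac{6 \cdot \frac{1}{4}}{3} = \left(- \frac{1}{3}\right) \frac{3}{2} = - \frac{1}{2} \approx -0.5$)
$n{\left(o \right)} = - \frac{1}{2}$
$N{\left(g \right)} = 2 g$
$V{\left(X,O \right)} = \frac{1}{-1 + X}$ ($V{\left(X,O \right)} = \frac{1}{X + 2 \left(- \frac{1}{2}\right)} = \frac{1}{X - 1} = \frac{1}{-1 + X}$)
$\frac{V{\left(-26,-1 \right)} + 579}{-2733 + 4778} = \frac{\frac{1}{-1 - 26} + 579}{-2733 + 4778} = \frac{\frac{1}{-27} + 579}{2045} = \left(- \frac{1}{27} + 579\right) \frac{1}{2045} = \frac{15632}{27} \cdot \frac{1}{2045} = \frac{15632}{55215}$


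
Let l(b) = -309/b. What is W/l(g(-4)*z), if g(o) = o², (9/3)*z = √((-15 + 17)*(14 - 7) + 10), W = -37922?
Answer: 1213504*√6/927 ≈ 3206.5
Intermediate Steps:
z = 2*√6/3 (z = √((-15 + 17)*(14 - 7) + 10)/3 = √(2*7 + 10)/3 = √(14 + 10)/3 = √24/3 = (2*√6)/3 = 2*√6/3 ≈ 1.6330)
W/l(g(-4)*z) = -37922*(-32*√6/927) = -(-1213504)*√6/927 = 1213504*√6/927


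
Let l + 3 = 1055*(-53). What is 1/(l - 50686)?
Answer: -1/106604 ≈ -9.3805e-6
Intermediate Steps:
l = -55918 (l = -3 + 1055*(-53) = -3 - 55915 = -55918)
1/(l - 50686) = 1/(-55918 - 50686) = 1/(-106604) = -1/106604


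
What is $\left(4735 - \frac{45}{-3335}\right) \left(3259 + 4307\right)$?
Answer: $\frac{23895349764}{667} \approx 3.5825 \cdot 10^{7}$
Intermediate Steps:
$\left(4735 - \frac{45}{-3335}\right) \left(3259 + 4307\right) = \left(4735 - - \frac{9}{667}\right) 7566 = \left(4735 + \frac{9}{667}\right) 7566 = \frac{3158254}{667} \cdot 7566 = \frac{23895349764}{667}$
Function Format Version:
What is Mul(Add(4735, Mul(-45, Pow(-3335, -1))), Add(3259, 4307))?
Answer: Rational(23895349764, 667) ≈ 3.5825e+7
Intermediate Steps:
Mul(Add(4735, Mul(-45, Pow(-3335, -1))), Add(3259, 4307)) = Mul(Add(4735, Mul(-45, Rational(-1, 3335))), 7566) = Mul(Add(4735, Rational(9, 667)), 7566) = Mul(Rational(3158254, 667), 7566) = Rational(23895349764, 667)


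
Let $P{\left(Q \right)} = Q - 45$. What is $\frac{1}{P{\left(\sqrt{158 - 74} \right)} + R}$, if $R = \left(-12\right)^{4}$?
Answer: $\frac{6897}{142705799} - \frac{2 \sqrt{21}}{428117397} \approx 4.8309 \cdot 10^{-5}$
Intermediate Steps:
$R = 20736$
$P{\left(Q \right)} = -45 + Q$ ($P{\left(Q \right)} = Q - 45 = -45 + Q$)
$\frac{1}{P{\left(\sqrt{158 - 74} \right)} + R} = \frac{1}{\left(-45 + \sqrt{158 - 74}\right) + 20736} = \frac{1}{\left(-45 + \sqrt{84}\right) + 20736} = \frac{1}{\left(-45 + 2 \sqrt{21}\right) + 20736} = \frac{1}{20691 + 2 \sqrt{21}}$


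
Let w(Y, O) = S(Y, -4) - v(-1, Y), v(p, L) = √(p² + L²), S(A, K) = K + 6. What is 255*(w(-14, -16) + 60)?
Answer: 15810 - 255*√197 ≈ 12231.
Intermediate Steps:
S(A, K) = 6 + K
v(p, L) = √(L² + p²)
w(Y, O) = 2 - √(1 + Y²) (w(Y, O) = (6 - 4) - √(Y² + (-1)²) = 2 - √(Y² + 1) = 2 - √(1 + Y²))
255*(w(-14, -16) + 60) = 255*((2 - √(1 + (-14)²)) + 60) = 255*((2 - √(1 + 196)) + 60) = 255*((2 - √197) + 60) = 255*(62 - √197) = 15810 - 255*√197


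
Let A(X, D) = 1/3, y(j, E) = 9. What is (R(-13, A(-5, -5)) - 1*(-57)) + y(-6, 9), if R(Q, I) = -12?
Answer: 54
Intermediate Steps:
A(X, D) = ⅓
(R(-13, A(-5, -5)) - 1*(-57)) + y(-6, 9) = (-12 - 1*(-57)) + 9 = (-12 + 57) + 9 = 45 + 9 = 54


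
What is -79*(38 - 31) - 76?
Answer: -629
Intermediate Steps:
-79*(38 - 31) - 76 = -79*7 - 76 = -553 - 76 = -629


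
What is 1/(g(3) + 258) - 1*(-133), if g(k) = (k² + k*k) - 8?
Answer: 35645/268 ≈ 133.00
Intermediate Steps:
g(k) = -8 + 2*k² (g(k) = (k² + k²) - 8 = 2*k² - 8 = -8 + 2*k²)
1/(g(3) + 258) - 1*(-133) = 1/((-8 + 2*3²) + 258) - 1*(-133) = 1/((-8 + 2*9) + 258) + 133 = 1/((-8 + 18) + 258) + 133 = 1/(10 + 258) + 133 = 1/268 + 133 = 35645/268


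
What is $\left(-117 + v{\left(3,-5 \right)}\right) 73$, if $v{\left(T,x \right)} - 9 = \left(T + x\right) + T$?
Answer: $-7811$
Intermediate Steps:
$v{\left(T,x \right)} = 9 + x + 2 T$ ($v{\left(T,x \right)} = 9 + \left(\left(T + x\right) + T\right) = 9 + \left(x + 2 T\right) = 9 + x + 2 T$)
$\left(-117 + v{\left(3,-5 \right)}\right) 73 = \left(-117 + \left(9 - 5 + 2 \cdot 3\right)\right) 73 = \left(-117 + \left(9 - 5 + 6\right)\right) 73 = \left(-117 + 10\right) 73 = \left(-107\right) 73 = -7811$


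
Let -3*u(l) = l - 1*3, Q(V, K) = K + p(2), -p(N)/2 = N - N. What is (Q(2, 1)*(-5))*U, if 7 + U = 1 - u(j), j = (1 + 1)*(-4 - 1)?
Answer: 155/3 ≈ 51.667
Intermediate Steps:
p(N) = 0 (p(N) = -2*(N - N) = -2*0 = 0)
j = -10 (j = 2*(-5) = -10)
Q(V, K) = K (Q(V, K) = K + 0 = K)
u(l) = 1 - l/3 (u(l) = -(l - 1*3)/3 = -(l - 3)/3 = -(-3 + l)/3 = 1 - l/3)
U = -31/3 (U = -7 + (1 - (1 - ⅓*(-10))) = -7 + (1 - (1 + 10/3)) = -7 + (1 - 1*13/3) = -7 + (1 - 13/3) = -7 - 10/3 = -31/3 ≈ -10.333)
(Q(2, 1)*(-5))*U = (1*(-5))*(-31/3) = -5*(-31/3) = 155/3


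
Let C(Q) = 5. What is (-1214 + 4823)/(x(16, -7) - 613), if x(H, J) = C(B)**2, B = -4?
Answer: -1203/196 ≈ -6.1378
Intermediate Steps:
x(H, J) = 25 (x(H, J) = 5**2 = 25)
(-1214 + 4823)/(x(16, -7) - 613) = (-1214 + 4823)/(25 - 613) = 3609/(-588) = 3609*(-1/588) = -1203/196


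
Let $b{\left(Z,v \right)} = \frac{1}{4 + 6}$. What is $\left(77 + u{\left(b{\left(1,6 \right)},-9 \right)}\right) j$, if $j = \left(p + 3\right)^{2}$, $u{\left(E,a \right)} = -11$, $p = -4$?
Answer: $66$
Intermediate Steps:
$b{\left(Z,v \right)} = \frac{1}{10}$
$j = 1$ ($j = \left(-4 + 3\right)^{2} = \left(-1\right)^{2} = 1$)
$\left(77 + u{\left(b{\left(1,6 \right)},-9 \right)}\right) j = \left(77 - 11\right) 1 = 66 \cdot 1 = 66$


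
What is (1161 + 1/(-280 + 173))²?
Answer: 15432099076/11449 ≈ 1.3479e+6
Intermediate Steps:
(1161 + 1/(-280 + 173))² = (1161 + 1/(-107))² = (1161 - 1/107)² = (124226/107)² = 15432099076/11449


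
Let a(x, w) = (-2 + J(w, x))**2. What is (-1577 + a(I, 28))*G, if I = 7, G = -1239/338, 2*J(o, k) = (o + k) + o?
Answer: 3502653/1352 ≈ 2590.7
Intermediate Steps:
J(o, k) = o + k/2 (J(o, k) = ((o + k) + o)/2 = ((k + o) + o)/2 = (k + 2*o)/2 = o + k/2)
G = -1239/338 (G = -1239*1/338 = -1239/338 ≈ -3.6657)
a(x, w) = (-2 + w + x/2)**2 (a(x, w) = (-2 + (w + x/2))**2 = (-2 + w + x/2)**2)
(-1577 + a(I, 28))*G = (-1577 + (-4 + 7 + 2*28)**2/4)*(-1239/338) = (-1577 + (-4 + 7 + 56)**2/4)*(-1239/338) = (-1577 + (1/4)*59**2)*(-1239/338) = (-1577 + (1/4)*3481)*(-1239/338) = (-1577 + 3481/4)*(-1239/338) = -2827/4*(-1239/338) = 3502653/1352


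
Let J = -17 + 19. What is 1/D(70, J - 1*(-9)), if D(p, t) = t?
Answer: 1/11 ≈ 0.090909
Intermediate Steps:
J = 2
1/D(70, J - 1*(-9)) = 1/(2 - 1*(-9)) = 1/(2 + 9) = 1/11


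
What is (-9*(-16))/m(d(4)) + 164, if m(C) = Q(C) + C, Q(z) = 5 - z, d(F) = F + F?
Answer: 964/5 ≈ 192.80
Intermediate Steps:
d(F) = 2*F
m(C) = 5 (m(C) = (5 - C) + C = 5)
(-9*(-16))/m(d(4)) + 164 = -9*(-16)/5 + 164 = 144*(⅕) + 164 = 144/5 + 164 = 964/5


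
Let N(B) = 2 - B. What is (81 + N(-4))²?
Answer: 7569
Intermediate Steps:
(81 + N(-4))² = (81 + (2 - 1*(-4)))² = (81 + (2 + 4))² = (81 + 6)² = 87² = 7569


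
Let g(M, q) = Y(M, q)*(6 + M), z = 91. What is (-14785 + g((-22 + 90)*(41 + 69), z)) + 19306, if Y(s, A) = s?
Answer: 55999801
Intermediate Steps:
g(M, q) = M*(6 + M)
(-14785 + g((-22 + 90)*(41 + 69), z)) + 19306 = (-14785 + ((-22 + 90)*(41 + 69))*(6 + (-22 + 90)*(41 + 69))) + 19306 = (-14785 + (68*110)*(6 + 68*110)) + 19306 = (-14785 + 7480*(6 + 7480)) + 19306 = (-14785 + 7480*7486) + 19306 = (-14785 + 55995280) + 19306 = 55980495 + 19306 = 55999801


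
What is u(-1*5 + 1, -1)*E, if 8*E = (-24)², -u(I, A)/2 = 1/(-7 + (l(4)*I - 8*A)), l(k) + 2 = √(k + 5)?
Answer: 48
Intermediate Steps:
l(k) = -2 + √(5 + k) (l(k) = -2 + √(k + 5) = -2 + √(5 + k))
u(I, A) = -2/(-7 + I - 8*A) (u(I, A) = -2/(-7 + ((-2 + √(5 + 4))*I - 8*A)) = -2/(-7 + ((-2 + √9)*I - 8*A)) = -2/(-7 + ((-2 + 3)*I - 8*A)) = -2/(-7 + (1*I - 8*A)) = -2/(-7 + (I - 8*A)) = -2/(-7 + I - 8*A))
E = 72 (E = (⅛)*(-24)² = (⅛)*576 = 72)
u(-1*5 + 1, -1)*E = (2/(7 - (-1*5 + 1) + 8*(-1)))*72 = (2/(7 - (-5 + 1) - 8))*72 = (2/(7 - 1*(-4) - 8))*72 = (2/(7 + 4 - 8))*72 = (2/3)*72 = (2*(⅓))*72 = (⅔)*72 = 48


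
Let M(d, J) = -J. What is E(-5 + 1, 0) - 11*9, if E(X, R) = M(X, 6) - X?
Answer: -101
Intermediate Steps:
E(X, R) = -6 - X (E(X, R) = -1*6 - X = -6 - X)
E(-5 + 1, 0) - 11*9 = (-6 - (-5 + 1)) - 11*9 = (-6 - 1*(-4)) - 99 = (-6 + 4) - 99 = -2 - 99 = -101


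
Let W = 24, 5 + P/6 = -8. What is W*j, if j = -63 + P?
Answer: -3384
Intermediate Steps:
P = -78 (P = -30 + 6*(-8) = -30 - 48 = -78)
j = -141 (j = -63 - 78 = -141)
W*j = 24*(-141) = -3384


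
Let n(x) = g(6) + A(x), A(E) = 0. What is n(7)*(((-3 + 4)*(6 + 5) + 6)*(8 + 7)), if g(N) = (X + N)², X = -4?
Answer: 1020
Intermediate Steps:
g(N) = (-4 + N)²
n(x) = 4 (n(x) = (-4 + 6)² + 0 = 2² + 0 = 4 + 0 = 4)
n(7)*(((-3 + 4)*(6 + 5) + 6)*(8 + 7)) = 4*(((-3 + 4)*(6 + 5) + 6)*(8 + 7)) = 4*((1*11 + 6)*15) = 4*((11 + 6)*15) = 4*(17*15) = 4*255 = 1020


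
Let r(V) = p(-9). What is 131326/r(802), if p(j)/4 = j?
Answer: -65663/18 ≈ -3647.9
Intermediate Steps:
p(j) = 4*j
r(V) = -36 (r(V) = 4*(-9) = -36)
131326/r(802) = 131326/(-36) = 131326*(-1/36) = -65663/18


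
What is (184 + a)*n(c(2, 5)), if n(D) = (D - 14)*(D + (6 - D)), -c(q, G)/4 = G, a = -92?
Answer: -18768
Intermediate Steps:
c(q, G) = -4*G
n(D) = -84 + 6*D (n(D) = (-14 + D)*6 = -84 + 6*D)
(184 + a)*n(c(2, 5)) = (184 - 92)*(-84 + 6*(-4*5)) = 92*(-84 + 6*(-20)) = 92*(-84 - 120) = 92*(-204) = -18768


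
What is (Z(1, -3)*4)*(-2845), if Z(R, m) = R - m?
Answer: -45520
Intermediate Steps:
(Z(1, -3)*4)*(-2845) = ((1 - 1*(-3))*4)*(-2845) = ((1 + 3)*4)*(-2845) = (4*4)*(-2845) = 16*(-2845) = -45520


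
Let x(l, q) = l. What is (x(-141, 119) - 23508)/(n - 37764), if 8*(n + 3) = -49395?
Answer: 63064/117177 ≈ 0.53819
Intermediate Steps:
n = -49419/8 (n = -3 + (1/8)*(-49395) = -3 - 49395/8 = -49419/8 ≈ -6177.4)
(x(-141, 119) - 23508)/(n - 37764) = (-141 - 23508)/(-49419/8 - 37764) = -23649/(-351531/8) = -23649*(-8/351531) = 63064/117177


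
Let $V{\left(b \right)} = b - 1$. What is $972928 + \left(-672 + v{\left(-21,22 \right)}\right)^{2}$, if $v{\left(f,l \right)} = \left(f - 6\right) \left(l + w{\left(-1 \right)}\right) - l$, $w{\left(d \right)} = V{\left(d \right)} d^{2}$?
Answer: $2495684$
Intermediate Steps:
$V{\left(b \right)} = -1 + b$
$w{\left(d \right)} = d^{2} \left(-1 + d\right)$ ($w{\left(d \right)} = \left(-1 + d\right) d^{2} = d^{2} \left(-1 + d\right)$)
$v{\left(f,l \right)} = - l + \left(-6 + f\right) \left(-2 + l\right)$ ($v{\left(f,l \right)} = \left(f - 6\right) \left(l + \left(-1\right)^{2} \left(-1 - 1\right)\right) - l = \left(-6 + f\right) \left(l + 1 \left(-2\right)\right) - l = \left(-6 + f\right) \left(l - 2\right) - l = \left(-6 + f\right) \left(-2 + l\right) - l = - l + \left(-6 + f\right) \left(-2 + l\right)$)
$972928 + \left(-672 + v{\left(-21,22 \right)}\right)^{2} = 972928 + \left(-672 - 562\right)^{2} = 972928 + \left(-1234\right)^{2} = 972928 + 1522756 = 2495684$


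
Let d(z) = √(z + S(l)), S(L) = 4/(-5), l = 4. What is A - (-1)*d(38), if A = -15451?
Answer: -15451 + √930/5 ≈ -15445.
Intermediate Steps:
S(L) = -⅘ (S(L) = 4*(-⅕) = -⅘)
d(z) = √(-⅘ + z) (d(z) = √(z - ⅘) = √(-⅘ + z))
A - (-1)*d(38) = -15451 - (-1)*√(-20 + 25*38)/5 = -15451 - (-1)*√(-20 + 950)/5 = -15451 - (-1)*√930/5 = -15451 + √930/5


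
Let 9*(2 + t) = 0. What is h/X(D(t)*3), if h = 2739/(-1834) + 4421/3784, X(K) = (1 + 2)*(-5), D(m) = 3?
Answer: 1128131/52048920 ≈ 0.021674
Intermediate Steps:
t = -2 (t = -2 + (1/9)*0 = -2 + 0 = -2)
X(K) = -15 (X(K) = 3*(-5) = -15)
h = -1128131/3469928 (h = 2739*(-1/1834) + 4421*(1/3784) = -2739/1834 + 4421/3784 = -1128131/3469928 ≈ -0.32512)
h/X(D(t)*3) = -1128131/3469928/(-15) = -1128131/3469928*(-1/15) = 1128131/52048920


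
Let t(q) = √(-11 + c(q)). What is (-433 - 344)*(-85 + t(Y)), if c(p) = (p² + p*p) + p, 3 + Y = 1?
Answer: 66045 - 777*I*√5 ≈ 66045.0 - 1737.4*I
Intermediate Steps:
Y = -2 (Y = -3 + 1 = -2)
c(p) = p + 2*p² (c(p) = (p² + p²) + p = 2*p² + p = p + 2*p²)
t(q) = √(-11 + q*(1 + 2*q))
(-433 - 344)*(-85 + t(Y)) = (-433 - 344)*(-85 + √(-11 - 2*(1 + 2*(-2)))) = -777*(-85 + √(-11 - 2*(1 - 4))) = -777*(-85 + √(-11 - 2*(-3))) = -777*(-85 + √(-11 + 6)) = -777*(-85 + √(-5)) = -777*(-85 + I*√5) = 66045 - 777*I*√5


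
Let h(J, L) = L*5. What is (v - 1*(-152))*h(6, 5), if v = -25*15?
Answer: -5575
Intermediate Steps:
v = -375
h(J, L) = 5*L
(v - 1*(-152))*h(6, 5) = (-375 - 1*(-152))*(5*5) = (-375 + 152)*25 = -223*25 = -5575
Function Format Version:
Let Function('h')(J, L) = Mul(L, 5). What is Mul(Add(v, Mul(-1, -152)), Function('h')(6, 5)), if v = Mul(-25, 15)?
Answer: -5575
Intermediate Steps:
v = -375
Function('h')(J, L) = Mul(5, L)
Mul(Add(v, Mul(-1, -152)), Function('h')(6, 5)) = Mul(Add(-375, Mul(-1, -152)), Mul(5, 5)) = Mul(Add(-375, 152), 25) = Mul(-223, 25) = -5575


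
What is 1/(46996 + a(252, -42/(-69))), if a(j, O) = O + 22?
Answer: 23/1081428 ≈ 2.1268e-5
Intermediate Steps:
a(j, O) = 22 + O
1/(46996 + a(252, -42/(-69))) = 1/(46996 + (22 - 42/(-69))) = 1/(46996 + (22 - 42*(-1/69))) = 1/(46996 + (22 + 14/23)) = 1/(46996 + 520/23) = 1/(1081428/23) = 23/1081428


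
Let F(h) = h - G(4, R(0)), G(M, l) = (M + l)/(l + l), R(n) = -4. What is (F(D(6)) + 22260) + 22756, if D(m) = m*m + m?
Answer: 45058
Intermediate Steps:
D(m) = m + m² (D(m) = m² + m = m + m²)
G(M, l) = (M + l)/(2*l) (G(M, l) = (M + l)/((2*l)) = (M + l)*(1/(2*l)) = (M + l)/(2*l))
F(h) = h (F(h) = h - (4 - 4)/(2*(-4)) = h - (-1)*0/(2*4) = h - 1*0 = h + 0 = h)
(F(D(6)) + 22260) + 22756 = (6*(1 + 6) + 22260) + 22756 = (6*7 + 22260) + 22756 = (42 + 22260) + 22756 = 22302 + 22756 = 45058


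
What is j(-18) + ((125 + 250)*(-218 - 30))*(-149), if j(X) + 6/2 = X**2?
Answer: 13857321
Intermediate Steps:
j(X) = -3 + X**2
j(-18) + ((125 + 250)*(-218 - 30))*(-149) = (-3 + (-18)**2) + ((125 + 250)*(-218 - 30))*(-149) = (-3 + 324) + (375*(-248))*(-149) = 321 - 93000*(-149) = 321 + 13857000 = 13857321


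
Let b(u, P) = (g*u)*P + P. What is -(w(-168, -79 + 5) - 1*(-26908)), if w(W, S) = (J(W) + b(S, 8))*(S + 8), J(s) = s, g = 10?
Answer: -428188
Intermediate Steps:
b(u, P) = P + 10*P*u (b(u, P) = (10*u)*P + P = 10*P*u + P = P + 10*P*u)
w(W, S) = (8 + S)*(8 + W + 80*S) (w(W, S) = (W + 8*(1 + 10*S))*(S + 8) = (W + (8 + 80*S))*(8 + S) = (8 + W + 80*S)*(8 + S) = (8 + S)*(8 + W + 80*S))
-(w(-168, -79 + 5) - 1*(-26908)) = -((64 + 8*(-168) + 80*(-79 + 5)**2 + 648*(-79 + 5) + (-79 + 5)*(-168)) - 1*(-26908)) = -((64 - 1344 + 80*(-74)**2 + 648*(-74) - 74*(-168)) + 26908) = -((64 - 1344 + 80*5476 - 47952 + 12432) + 26908) = -((64 - 1344 + 438080 - 47952 + 12432) + 26908) = -(401280 + 26908) = -1*428188 = -428188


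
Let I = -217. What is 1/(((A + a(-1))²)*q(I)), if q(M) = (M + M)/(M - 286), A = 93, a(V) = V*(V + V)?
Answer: 503/3916850 ≈ 0.00012842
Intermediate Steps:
a(V) = 2*V² (a(V) = V*(2*V) = 2*V²)
q(M) = 2*M/(-286 + M) (q(M) = (2*M)/(-286 + M) = 2*M/(-286 + M))
1/(((A + a(-1))²)*q(I)) = 1/(((93 + 2*(-1)²)²)*((2*(-217)/(-286 - 217)))) = 1/(((93 + 2*1)²)*((2*(-217)/(-503)))) = 1/(((93 + 2)²)*((2*(-217)*(-1/503)))) = 1/((95²)*(434/503)) = (503/434)/9025 = (1/9025)*(503/434) = 503/3916850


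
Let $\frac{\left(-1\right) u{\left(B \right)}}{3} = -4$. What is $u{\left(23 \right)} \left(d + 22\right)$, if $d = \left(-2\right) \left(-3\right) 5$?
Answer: $624$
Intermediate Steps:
$u{\left(B \right)} = 12$ ($u{\left(B \right)} = \left(-3\right) \left(-4\right) = 12$)
$d = 30$ ($d = 6 \cdot 5 = 30$)
$u{\left(23 \right)} \left(d + 22\right) = 12 \left(30 + 22\right) = 12 \cdot 52 = 624$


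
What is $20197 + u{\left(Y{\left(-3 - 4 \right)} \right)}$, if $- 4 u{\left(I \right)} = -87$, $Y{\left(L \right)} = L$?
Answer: $\frac{80875}{4} \approx 20219.0$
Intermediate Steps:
$u{\left(I \right)} = \frac{87}{4}$ ($u{\left(I \right)} = \left(- \frac{1}{4}\right) \left(-87\right) = \frac{87}{4}$)
$20197 + u{\left(Y{\left(-3 - 4 \right)} \right)} = 20197 + \frac{87}{4} = \frac{80875}{4}$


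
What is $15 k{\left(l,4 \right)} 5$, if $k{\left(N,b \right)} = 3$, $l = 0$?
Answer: $225$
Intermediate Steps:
$15 k{\left(l,4 \right)} 5 = 15 \cdot 3 \cdot 5 = 45 \cdot 5 = 225$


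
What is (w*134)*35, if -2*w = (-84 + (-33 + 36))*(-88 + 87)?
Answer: -189945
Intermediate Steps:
w = -81/2 (w = -(-84 + (-33 + 36))*(-88 + 87)/2 = -(-84 + 3)*(-1)/2 = -(-81)*(-1)/2 = -½*81 = -81/2 ≈ -40.500)
(w*134)*35 = -81/2*134*35 = -5427*35 = -189945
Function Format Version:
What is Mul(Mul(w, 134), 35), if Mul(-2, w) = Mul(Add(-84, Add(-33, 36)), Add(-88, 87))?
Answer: -189945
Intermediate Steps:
w = Rational(-81, 2) (w = Mul(Rational(-1, 2), Mul(Add(-84, Add(-33, 36)), Add(-88, 87))) = Mul(Rational(-1, 2), Mul(Add(-84, 3), -1)) = Mul(Rational(-1, 2), Mul(-81, -1)) = Mul(Rational(-1, 2), 81) = Rational(-81, 2) ≈ -40.500)
Mul(Mul(w, 134), 35) = Mul(Mul(Rational(-81, 2), 134), 35) = Mul(-5427, 35) = -189945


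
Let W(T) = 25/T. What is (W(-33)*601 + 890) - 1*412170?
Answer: -13587265/33 ≈ -4.1174e+5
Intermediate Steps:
(W(-33)*601 + 890) - 1*412170 = ((25/(-33))*601 + 890) - 1*412170 = ((25*(-1/33))*601 + 890) - 412170 = (-25/33*601 + 890) - 412170 = (-15025/33 + 890) - 412170 = 14345/33 - 412170 = -13587265/33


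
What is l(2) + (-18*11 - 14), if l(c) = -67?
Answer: -279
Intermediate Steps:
l(2) + (-18*11 - 14) = -67 + (-18*11 - 14) = -67 + (-198 - 14) = -67 - 212 = -279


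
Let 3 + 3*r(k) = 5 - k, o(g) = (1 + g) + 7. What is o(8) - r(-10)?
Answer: 12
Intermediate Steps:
o(g) = 8 + g
r(k) = 2/3 - k/3 (r(k) = -1 + (5 - k)/3 = -1 + (5/3 - k/3) = 2/3 - k/3)
o(8) - r(-10) = (8 + 8) - (2/3 - 1/3*(-10)) = 16 - (2/3 + 10/3) = 16 - 1*4 = 16 - 4 = 12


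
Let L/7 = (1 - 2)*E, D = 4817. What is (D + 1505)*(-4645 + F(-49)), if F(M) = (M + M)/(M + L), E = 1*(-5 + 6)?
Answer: -58709253/2 ≈ -2.9355e+7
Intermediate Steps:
E = 1 (E = 1*1 = 1)
L = -7 (L = 7*((1 - 2)*1) = 7*(-1*1) = 7*(-1) = -7)
F(M) = 2*M/(-7 + M) (F(M) = (M + M)/(M - 7) = (2*M)/(-7 + M) = 2*M/(-7 + M))
(D + 1505)*(-4645 + F(-49)) = (4817 + 1505)*(-4645 + 2*(-49)/(-7 - 49)) = 6322*(-4645 + 2*(-49)/(-56)) = 6322*(-4645 + 2*(-49)*(-1/56)) = 6322*(-4645 + 7/4) = 6322*(-18573/4) = -58709253/2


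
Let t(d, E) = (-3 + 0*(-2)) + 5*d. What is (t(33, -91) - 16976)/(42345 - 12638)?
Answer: -16814/29707 ≈ -0.56599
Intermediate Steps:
t(d, E) = -3 + 5*d (t(d, E) = (-3 + 0) + 5*d = -3 + 5*d)
(t(33, -91) - 16976)/(42345 - 12638) = ((-3 + 5*33) - 16976)/(42345 - 12638) = ((-3 + 165) - 16976)/29707 = (162 - 16976)*(1/29707) = -16814*1/29707 = -16814/29707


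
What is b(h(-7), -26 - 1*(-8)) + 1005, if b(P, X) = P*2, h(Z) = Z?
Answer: 991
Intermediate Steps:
b(P, X) = 2*P
b(h(-7), -26 - 1*(-8)) + 1005 = 2*(-7) + 1005 = -14 + 1005 = 991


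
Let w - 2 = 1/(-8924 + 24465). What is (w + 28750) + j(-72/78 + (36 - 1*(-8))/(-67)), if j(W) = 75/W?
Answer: 613829514383/21384416 ≈ 28705.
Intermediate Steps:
w = 31083/15541 (w = 2 + 1/(-8924 + 24465) = 2 + 1/15541 = 31083/15541 ≈ 2.0001)
(w + 28750) + j(-72/78 + (36 - 1*(-8))/(-67)) = (31083/15541 + 28750) + 75/(-72/78 + (36 - 1*(-8))/(-67)) = 446834833/15541 + 75/(-72*1/78 + (36 + 8)*(-1/67)) = 446834833/15541 + 75/(-12/13 + 44*(-1/67)) = 446834833/15541 + 75/(-12/13 - 44/67) = 446834833/15541 + 75/(-1376/871) = 446834833/15541 + 75*(-871/1376) = 446834833/15541 - 65325/1376 = 613829514383/21384416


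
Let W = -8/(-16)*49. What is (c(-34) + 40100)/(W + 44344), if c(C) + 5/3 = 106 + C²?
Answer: 248162/266211 ≈ 0.93220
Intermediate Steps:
W = 49/2 (W = -8*(-1/16)*49 = (½)*49 = 49/2 ≈ 24.500)
c(C) = 313/3 + C² (c(C) = -5/3 + (106 + C²) = 313/3 + C²)
(c(-34) + 40100)/(W + 44344) = ((313/3 + (-34)²) + 40100)/(49/2 + 44344) = ((313/3 + 1156) + 40100)/(88737/2) = (3781/3 + 40100)*(2/88737) = (124081/3)*(2/88737) = 248162/266211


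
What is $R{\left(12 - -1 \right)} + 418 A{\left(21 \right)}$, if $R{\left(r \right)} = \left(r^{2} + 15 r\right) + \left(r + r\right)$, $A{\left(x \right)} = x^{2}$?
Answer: $184728$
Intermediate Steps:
$R{\left(r \right)} = r^{2} + 17 r$ ($R{\left(r \right)} = \left(r^{2} + 15 r\right) + 2 r = r^{2} + 17 r$)
$R{\left(12 - -1 \right)} + 418 A{\left(21 \right)} = \left(12 - -1\right) \left(17 + \left(12 - -1\right)\right) + 418 \cdot 21^{2} = \left(12 + 1\right) \left(17 + \left(12 + 1\right)\right) + 418 \cdot 441 = 13 \left(17 + 13\right) + 184338 = 13 \cdot 30 + 184338 = 390 + 184338 = 184728$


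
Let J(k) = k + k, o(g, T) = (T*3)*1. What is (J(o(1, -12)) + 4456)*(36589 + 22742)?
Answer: 260107104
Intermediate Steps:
o(g, T) = 3*T (o(g, T) = (3*T)*1 = 3*T)
J(k) = 2*k
(J(o(1, -12)) + 4456)*(36589 + 22742) = (2*(3*(-12)) + 4456)*(36589 + 22742) = (2*(-36) + 4456)*59331 = (-72 + 4456)*59331 = 4384*59331 = 260107104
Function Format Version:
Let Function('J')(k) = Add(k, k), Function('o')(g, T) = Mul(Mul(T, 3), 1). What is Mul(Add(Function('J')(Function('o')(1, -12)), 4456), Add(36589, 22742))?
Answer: 260107104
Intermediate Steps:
Function('o')(g, T) = Mul(3, T) (Function('o')(g, T) = Mul(Mul(3, T), 1) = Mul(3, T))
Function('J')(k) = Mul(2, k)
Mul(Add(Function('J')(Function('o')(1, -12)), 4456), Add(36589, 22742)) = Mul(Add(Mul(2, Mul(3, -12)), 4456), Add(36589, 22742)) = Mul(Add(Mul(2, -36), 4456), 59331) = Mul(Add(-72, 4456), 59331) = Mul(4384, 59331) = 260107104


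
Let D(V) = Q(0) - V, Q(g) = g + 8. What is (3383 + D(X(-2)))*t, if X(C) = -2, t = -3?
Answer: -10179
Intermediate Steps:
Q(g) = 8 + g
D(V) = 8 - V (D(V) = (8 + 0) - V = 8 - V)
(3383 + D(X(-2)))*t = (3383 + (8 - 1*(-2)))*(-3) = (3383 + (8 + 2))*(-3) = (3383 + 10)*(-3) = 3393*(-3) = -10179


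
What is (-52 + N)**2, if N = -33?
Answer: 7225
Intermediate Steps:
(-52 + N)**2 = (-52 - 33)**2 = (-85)**2 = 7225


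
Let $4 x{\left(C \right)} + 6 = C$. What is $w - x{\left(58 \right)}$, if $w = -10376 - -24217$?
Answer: $13828$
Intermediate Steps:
$w = 13841$ ($w = -10376 + 24217 = 13841$)
$x{\left(C \right)} = - \frac{3}{2} + \frac{C}{4}$
$w - x{\left(58 \right)} = 13841 - \left(- \frac{3}{2} + \frac{1}{4} \cdot 58\right) = 13841 - \left(- \frac{3}{2} + \frac{29}{2}\right) = 13841 - 13 = 13828$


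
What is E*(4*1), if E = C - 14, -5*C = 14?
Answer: -336/5 ≈ -67.200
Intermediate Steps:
C = -14/5 (C = -⅕*14 = -14/5 ≈ -2.8000)
E = -84/5 (E = -14/5 - 14 = -84/5 ≈ -16.800)
E*(4*1) = -336/5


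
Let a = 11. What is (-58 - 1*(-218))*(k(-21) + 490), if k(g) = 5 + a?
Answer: 80960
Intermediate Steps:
k(g) = 16 (k(g) = 5 + 11 = 16)
(-58 - 1*(-218))*(k(-21) + 490) = (-58 - 1*(-218))*(16 + 490) = (-58 + 218)*506 = 160*506 = 80960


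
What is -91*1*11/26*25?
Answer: -1925/2 ≈ -962.50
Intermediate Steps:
-91*1*11/26*25 = -1001/26*25 = -91*11/26*25 = -77/2*25 = -1925/2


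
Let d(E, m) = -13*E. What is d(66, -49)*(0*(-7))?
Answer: 0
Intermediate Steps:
d(66, -49)*(0*(-7)) = (-13*66)*(0*(-7)) = -858*0 = 0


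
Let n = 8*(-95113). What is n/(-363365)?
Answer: 760904/363365 ≈ 2.0940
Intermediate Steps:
n = -760904
n/(-363365) = -760904/(-363365) = -760904*(-1/363365) = 760904/363365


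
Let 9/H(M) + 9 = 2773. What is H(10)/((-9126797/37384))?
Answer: -84114/6306616727 ≈ -1.3337e-5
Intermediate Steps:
H(M) = 9/2764 (H(M) = 9/(-9 + 2773) = 9/2764)
H(10)/((-9126797/37384)) = 9/(2764*((-9126797/37384))) = 9/(2764*((-9126797*1/37384))) = 9/(2764*(-9126797/37384)) = (9/2764)*(-37384/9126797) = -84114/6306616727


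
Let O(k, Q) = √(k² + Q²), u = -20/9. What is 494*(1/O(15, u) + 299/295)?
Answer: 147706/295 + 4446*√745/3725 ≈ 533.28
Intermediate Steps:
u = -20/9 (u = -20*⅑ = -20/9 ≈ -2.2222)
O(k, Q) = √(Q² + k²)
494*(1/O(15, u) + 299/295) = 494*(1/(√((-20/9)² + 15²)) + 299/295) = 494*(1/(√(400/81 + 225)) + 299*(1/295)) = 494*(1/(√(18625/81)) + 299/295) = 494*(1/(5*√745/9) + 299/295) = 494*(9*√745/3725 + 299/295) = 494*(299/295 + 9*√745/3725) = 147706/295 + 4446*√745/3725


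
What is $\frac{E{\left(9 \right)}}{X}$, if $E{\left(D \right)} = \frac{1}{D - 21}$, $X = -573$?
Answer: $\frac{1}{6876} \approx 0.00014543$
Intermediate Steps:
$E{\left(D \right)} = \frac{1}{-21 + D}$
$\frac{E{\left(9 \right)}}{X} = \frac{1}{\left(-21 + 9\right) \left(-573\right)} = \frac{1}{-12} \left(- \frac{1}{573}\right) = \left(- \frac{1}{12}\right) \left(- \frac{1}{573}\right) = \frac{1}{6876}$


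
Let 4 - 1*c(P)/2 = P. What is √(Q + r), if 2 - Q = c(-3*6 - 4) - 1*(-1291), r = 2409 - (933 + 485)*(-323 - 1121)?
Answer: 2*√512165 ≈ 1431.3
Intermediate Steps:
c(P) = 8 - 2*P
r = 2050001 (r = 2409 - 1418*(-1444) = 2409 - 1*(-2047592) = 2409 + 2047592 = 2050001)
Q = -1341 (Q = 2 - ((8 - 2*(-3*6 - 4)) - 1*(-1291)) = 2 - ((8 - 2*(-18 - 4)) + 1291) = 2 - ((8 - 2*(-22)) + 1291) = 2 - ((8 + 44) + 1291) = 2 - (52 + 1291) = 2 - 1*1343 = 2 - 1343 = -1341)
√(Q + r) = √(-1341 + 2050001) = √2048660 = 2*√512165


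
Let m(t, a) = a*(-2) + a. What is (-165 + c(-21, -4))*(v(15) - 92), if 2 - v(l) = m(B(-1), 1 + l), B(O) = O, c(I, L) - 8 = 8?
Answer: 11026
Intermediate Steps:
c(I, L) = 16 (c(I, L) = 8 + 8 = 16)
m(t, a) = -a (m(t, a) = -2*a + a = -a)
v(l) = 3 + l (v(l) = 2 - (-1)*(1 + l) = 2 - (-1 - l) = 2 + (1 + l) = 3 + l)
(-165 + c(-21, -4))*(v(15) - 92) = (-165 + 16)*((3 + 15) - 92) = -149*(18 - 92) = -149*(-74) = 11026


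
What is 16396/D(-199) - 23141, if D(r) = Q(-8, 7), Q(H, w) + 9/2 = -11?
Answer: -750163/31 ≈ -24199.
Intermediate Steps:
Q(H, w) = -31/2 (Q(H, w) = -9/2 - 11 = -31/2)
D(r) = -31/2
16396/D(-199) - 23141 = 16396/(-31/2) - 23141 = 16396*(-2/31) - 23141 = -32792/31 - 23141 = -750163/31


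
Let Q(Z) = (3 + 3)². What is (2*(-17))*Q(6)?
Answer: -1224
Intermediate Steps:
Q(Z) = 36 (Q(Z) = 6² = 36)
(2*(-17))*Q(6) = (2*(-17))*36 = -34*36 = -1224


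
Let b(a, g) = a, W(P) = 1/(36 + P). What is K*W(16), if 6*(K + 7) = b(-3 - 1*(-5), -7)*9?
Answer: -1/13 ≈ -0.076923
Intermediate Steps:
K = -4 (K = -7 + ((-3 - 1*(-5))*9)/6 = -7 + ((-3 + 5)*9)/6 = -7 + (2*9)/6 = -7 + (⅙)*18 = -7 + 3 = -4)
K*W(16) = -4/(36 + 16) = -4/52 = -4*1/52 = -1/13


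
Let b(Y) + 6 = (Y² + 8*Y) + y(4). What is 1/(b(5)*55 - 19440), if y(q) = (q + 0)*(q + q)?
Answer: -1/14435 ≈ -6.9276e-5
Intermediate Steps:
y(q) = 2*q² (y(q) = q*(2*q) = 2*q²)
b(Y) = 26 + Y² + 8*Y (b(Y) = -6 + ((Y² + 8*Y) + 2*4²) = -6 + ((Y² + 8*Y) + 2*16) = -6 + ((Y² + 8*Y) + 32) = -6 + (32 + Y² + 8*Y) = 26 + Y² + 8*Y)
1/(b(5)*55 - 19440) = 1/((26 + 5² + 8*5)*55 - 19440) = 1/((26 + 25 + 40)*55 - 19440) = 1/(91*55 - 19440) = 1/(5005 - 19440) = 1/(-14435) = -1/14435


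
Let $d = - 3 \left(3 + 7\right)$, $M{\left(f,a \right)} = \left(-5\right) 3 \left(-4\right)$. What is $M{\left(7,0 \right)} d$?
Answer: $-1800$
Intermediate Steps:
$M{\left(f,a \right)} = 60$ ($M{\left(f,a \right)} = \left(-15\right) \left(-4\right) = 60$)
$d = -30$ ($d = \left(-3\right) 10 = -30$)
$M{\left(7,0 \right)} d = 60 \left(-30\right) = -1800$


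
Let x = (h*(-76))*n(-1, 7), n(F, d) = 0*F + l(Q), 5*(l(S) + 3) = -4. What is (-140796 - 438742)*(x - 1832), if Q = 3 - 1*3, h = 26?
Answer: -16449606592/5 ≈ -3.2899e+9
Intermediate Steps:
Q = 0 (Q = 3 - 3 = 0)
l(S) = -19/5 (l(S) = -3 + (1/5)*(-4) = -3 - 4/5 = -19/5)
n(F, d) = -19/5 (n(F, d) = 0*F - 19/5 = 0 - 19/5 = -19/5)
x = 37544/5 (x = (26*(-76))*(-19/5) = -1976*(-19/5) = 37544/5 ≈ 7508.8)
(-140796 - 438742)*(x - 1832) = (-140796 - 438742)*(37544/5 - 1832) = -579538*28384/5 = -16449606592/5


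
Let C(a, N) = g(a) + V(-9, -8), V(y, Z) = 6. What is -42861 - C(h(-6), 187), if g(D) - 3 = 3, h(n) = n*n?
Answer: -42873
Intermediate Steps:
h(n) = n²
g(D) = 6 (g(D) = 3 + 3 = 6)
C(a, N) = 12 (C(a, N) = 6 + 6 = 12)
-42861 - C(h(-6), 187) = -42861 - 1*12 = -42861 - 12 = -42873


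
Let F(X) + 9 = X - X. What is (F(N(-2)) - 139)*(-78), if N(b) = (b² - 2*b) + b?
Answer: 11544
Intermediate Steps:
N(b) = b² - b
F(X) = -9 (F(X) = -9 + (X - X) = -9 + 0 = -9)
(F(N(-2)) - 139)*(-78) = (-9 - 139)*(-78) = -148*(-78) = 11544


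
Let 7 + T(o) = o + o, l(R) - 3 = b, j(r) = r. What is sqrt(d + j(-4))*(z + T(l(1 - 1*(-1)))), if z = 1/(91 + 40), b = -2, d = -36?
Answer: -1308*I*sqrt(10)/131 ≈ -31.574*I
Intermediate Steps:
l(R) = 1 (l(R) = 3 - 2 = 1)
z = 1/131 ≈ 0.0076336
T(o) = -7 + 2*o (T(o) = -7 + (o + o) = -7 + 2*o)
sqrt(d + j(-4))*(z + T(l(1 - 1*(-1)))) = sqrt(-36 - 4)*(1/131 + (-7 + 2*1)) = sqrt(-40)*(1/131 + (-7 + 2)) = (2*I*sqrt(10))*(1/131 - 5) = (2*I*sqrt(10))*(-654/131) = -1308*I*sqrt(10)/131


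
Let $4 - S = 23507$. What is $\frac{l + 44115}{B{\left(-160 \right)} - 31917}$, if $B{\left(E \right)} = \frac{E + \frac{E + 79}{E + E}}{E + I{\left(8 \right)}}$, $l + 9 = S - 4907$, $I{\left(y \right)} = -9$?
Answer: $- \frac{848839680}{1726020241} \approx -0.49179$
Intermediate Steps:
$S = -23503$ ($S = 4 - 23507 = -23503$)
$l = -28419$ ($l = -9 - 28410 = -28419$)
$B{\left(E \right)} = \frac{E + \frac{79 + E}{2 E}}{-9 + E}$ ($B{\left(E \right)} = \frac{E + \frac{E + 79}{E + E}}{E - 9} = \frac{E + \frac{79 + E}{2 E}}{-9 + E}$)
$\frac{l + 44115}{B{\left(-160 \right)} - 31917} = \frac{-28419 + 44115}{\frac{79 - 160 + 2 \left(-160\right)^{2}}{2 \left(-160\right) \left(-9 - 160\right)} - 31917} = \frac{15696}{\frac{1}{2} \left(- \frac{1}{160}\right) \frac{1}{-169} \left(79 - 160 + 2 \cdot 25600\right) - 31917} = \frac{15696}{\frac{1}{2} \left(- \frac{1}{160}\right) \left(- \frac{1}{169}\right) \left(79 - 160 + 51200\right) - 31917} = \frac{15696}{\frac{1}{2} \left(- \frac{1}{160}\right) \left(- \frac{1}{169}\right) 51119 - 31917} = \frac{15696}{\frac{51119}{54080} - 31917} = \frac{15696}{- \frac{1726020241}{54080}} = 15696 \left(- \frac{54080}{1726020241}\right) = - \frac{848839680}{1726020241}$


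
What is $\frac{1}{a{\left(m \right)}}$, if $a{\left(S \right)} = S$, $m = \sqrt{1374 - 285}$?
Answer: $\frac{1}{33} \approx 0.030303$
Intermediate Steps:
$m = 33$ ($m = \sqrt{1089} = 33$)
$\frac{1}{a{\left(m \right)}} = \frac{1}{33}$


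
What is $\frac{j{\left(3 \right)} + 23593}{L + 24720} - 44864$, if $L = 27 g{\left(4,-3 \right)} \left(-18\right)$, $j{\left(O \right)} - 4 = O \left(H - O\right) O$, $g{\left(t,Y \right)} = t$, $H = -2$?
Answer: $- \frac{127724864}{2847} \approx -44863.0$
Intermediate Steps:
$j{\left(O \right)} = 4 + O^{2} \left(-2 - O\right)$ ($j{\left(O \right)} = 4 + O \left(-2 - O\right) O = 4 + O^{2} \left(-2 - O\right)$)
$L = -1944$ ($L = 27 \cdot 4 \left(-18\right) = 108 \left(-18\right) = -1944$)
$\frac{j{\left(3 \right)} + 23593}{L + 24720} - 44864 = \frac{\left(4 - 3^{3} - 2 \cdot 3^{2}\right) + 23593}{-1944 + 24720} - 44864 = \frac{\left(4 - 27 - 18\right) + 23593}{22776} - 44864 = \left(\left(4 - 27 - 18\right) + 23593\right) \frac{1}{22776} - 44864 = \left(-41 + 23593\right) \frac{1}{22776} - 44864 = 23552 \cdot \frac{1}{22776} - 44864 = \frac{2944}{2847} - 44864 = - \frac{127724864}{2847}$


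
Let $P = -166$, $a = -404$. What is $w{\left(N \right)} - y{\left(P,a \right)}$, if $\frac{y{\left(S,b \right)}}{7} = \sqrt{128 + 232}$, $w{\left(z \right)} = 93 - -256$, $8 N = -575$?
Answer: $349 - 42 \sqrt{10} \approx 216.18$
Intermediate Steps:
$N = - \frac{575}{8}$ ($N = \frac{1}{8} \left(-575\right) = - \frac{575}{8} \approx -71.875$)
$w{\left(z \right)} = 349$ ($w{\left(z \right)} = 93 + 256 = 349$)
$y{\left(S,b \right)} = 42 \sqrt{10}$ ($y{\left(S,b \right)} = 7 \sqrt{128 + 232} = 7 \sqrt{360} = 7 \cdot 6 \sqrt{10} = 42 \sqrt{10}$)
$w{\left(N \right)} - y{\left(P,a \right)} = 349 - 42 \sqrt{10}$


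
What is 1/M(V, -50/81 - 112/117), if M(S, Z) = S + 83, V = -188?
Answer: -1/105 ≈ -0.0095238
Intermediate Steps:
M(S, Z) = 83 + S
1/M(V, -50/81 - 112/117) = 1/(83 - 188) = 1/(-105) = -1/105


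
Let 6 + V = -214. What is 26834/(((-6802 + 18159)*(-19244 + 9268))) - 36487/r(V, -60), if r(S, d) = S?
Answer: 23487940329/141621790 ≈ 165.85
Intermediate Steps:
V = -220 (V = -6 - 214 = -220)
26834/(((-6802 + 18159)*(-19244 + 9268))) - 36487/r(V, -60) = 26834/(((-6802 + 18159)*(-19244 + 9268))) - 36487/(-220) = 26834/((11357*(-9976))) - 36487*(-1/220) = 26834/(-113297432) + 3317/20 = 26834*(-1/113297432) + 3317/20 = -13417/56648716 + 3317/20 = 23487940329/141621790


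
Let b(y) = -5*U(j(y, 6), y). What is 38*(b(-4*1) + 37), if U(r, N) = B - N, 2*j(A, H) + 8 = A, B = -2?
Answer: 1026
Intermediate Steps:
j(A, H) = -4 + A/2
U(r, N) = -2 - N
b(y) = 10 + 5*y (b(y) = -5*(-2 - y) = 10 + 5*y)
38*(b(-4*1) + 37) = 38*((10 + 5*(-4*1)) + 37) = 38*((10 + 5*(-4)) + 37) = 38*((10 - 20) + 37) = 38*(-10 + 37) = 38*27 = 1026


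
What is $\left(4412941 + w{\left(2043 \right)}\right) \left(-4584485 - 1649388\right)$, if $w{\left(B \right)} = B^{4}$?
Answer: $-108600425510657884766$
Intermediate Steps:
$\left(4412941 + w{\left(2043 \right)}\right) \left(-4584485 - 1649388\right) = \left(4412941 + 2043^{4}\right) \left(-4584485 - 1649388\right) = \left(4412941 + 17421015474801\right) \left(-6233873\right) = 17421019887742 \left(-6233873\right) = -108600425510657884766$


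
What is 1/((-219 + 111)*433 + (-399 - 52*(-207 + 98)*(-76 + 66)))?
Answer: -1/103843 ≈ -9.6299e-6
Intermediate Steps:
1/((-219 + 111)*433 + (-399 - 52*(-207 + 98)*(-76 + 66))) = 1/(-108*433 + (-399 - (-5668)*(-10))) = 1/(-46764 + (-399 - 52*1090)) = 1/(-46764 + (-399 - 56680)) = 1/(-46764 - 57079) = 1/(-103843) = -1/103843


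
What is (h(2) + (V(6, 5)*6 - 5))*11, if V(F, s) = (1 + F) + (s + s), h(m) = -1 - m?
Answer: 1034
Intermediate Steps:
V(F, s) = 1 + F + 2*s (V(F, s) = (1 + F) + 2*s = 1 + F + 2*s)
(h(2) + (V(6, 5)*6 - 5))*11 = ((-1 - 1*2) + ((1 + 6 + 2*5)*6 - 5))*11 = ((-1 - 2) + ((1 + 6 + 10)*6 - 5))*11 = (-3 + (17*6 - 5))*11 = (-3 + (102 - 5))*11 = (-3 + 97)*11 = 94*11 = 1034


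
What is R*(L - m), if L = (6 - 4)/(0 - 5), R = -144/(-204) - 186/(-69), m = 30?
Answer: -40432/391 ≈ -103.41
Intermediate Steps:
R = 1330/391 (R = -144*(-1/204) - 186*(-1/69) = 12/17 + 62/23 = 1330/391 ≈ 3.4015)
L = -⅖ (L = 2/(-5) = -⅕*2 = -⅖ ≈ -0.40000)
R*(L - m) = 1330*(-⅖ - 1*30)/391 = 1330*(-⅖ - 30)/391 = (1330/391)*(-152/5) = -40432/391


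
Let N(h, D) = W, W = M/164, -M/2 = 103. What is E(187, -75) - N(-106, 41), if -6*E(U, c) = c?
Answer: 564/41 ≈ 13.756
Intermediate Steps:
M = -206 (M = -2*103 = -206)
E(U, c) = -c/6
W = -103/82 (W = -206/164 = -206*1/164 = -103/82 ≈ -1.2561)
N(h, D) = -103/82
E(187, -75) - N(-106, 41) = -⅙*(-75) - 1*(-103/82) = 25/2 + 103/82 = 564/41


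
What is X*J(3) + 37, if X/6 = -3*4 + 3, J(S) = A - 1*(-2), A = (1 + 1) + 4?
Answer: -395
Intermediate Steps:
A = 6 (A = 2 + 4 = 6)
J(S) = 8 (J(S) = 6 - 1*(-2) = 6 + 2 = 8)
X = -54 (X = 6*(-3*4 + 3) = 6*(-12 + 3) = 6*(-9) = -54)
X*J(3) + 37 = -54*8 + 37 = -432 + 37 = -395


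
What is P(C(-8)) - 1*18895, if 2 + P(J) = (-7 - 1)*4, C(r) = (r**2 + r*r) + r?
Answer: -18929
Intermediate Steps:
C(r) = r + 2*r**2 (C(r) = (r**2 + r**2) + r = 2*r**2 + r = r + 2*r**2)
P(J) = -34 (P(J) = -2 + (-7 - 1)*4 = -2 - 8*4 = -2 - 32 = -34)
P(C(-8)) - 1*18895 = -34 - 1*18895 = -34 - 18895 = -18929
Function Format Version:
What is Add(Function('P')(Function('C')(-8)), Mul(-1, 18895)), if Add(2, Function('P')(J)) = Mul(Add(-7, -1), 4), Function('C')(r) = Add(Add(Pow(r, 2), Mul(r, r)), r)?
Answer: -18929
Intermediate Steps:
Function('C')(r) = Add(r, Mul(2, Pow(r, 2))) (Function('C')(r) = Add(Add(Pow(r, 2), Pow(r, 2)), r) = Add(Mul(2, Pow(r, 2)), r) = Add(r, Mul(2, Pow(r, 2))))
Function('P')(J) = -34 (Function('P')(J) = Add(-2, Mul(Add(-7, -1), 4)) = Add(-2, Mul(-8, 4)) = Add(-2, -32) = -34)
Add(Function('P')(Function('C')(-8)), Mul(-1, 18895)) = Add(-34, Mul(-1, 18895)) = Add(-34, -18895) = -18929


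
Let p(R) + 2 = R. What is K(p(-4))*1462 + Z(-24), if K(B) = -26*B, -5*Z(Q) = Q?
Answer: 1140384/5 ≈ 2.2808e+5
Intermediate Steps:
Z(Q) = -Q/5
p(R) = -2 + R
K(p(-4))*1462 + Z(-24) = -26*(-2 - 4)*1462 - ⅕*(-24) = -26*(-6)*1462 + 24/5 = 156*1462 + 24/5 = 228072 + 24/5 = 1140384/5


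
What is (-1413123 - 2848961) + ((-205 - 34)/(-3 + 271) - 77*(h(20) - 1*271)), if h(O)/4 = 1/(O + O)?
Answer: -5683242293/1340 ≈ -4.2412e+6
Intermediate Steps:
h(O) = 2/O (h(O) = 4/(O + O) = 4/((2*O)) = 4*(1/(2*O)) = 2/O)
(-1413123 - 2848961) + ((-205 - 34)/(-3 + 271) - 77*(h(20) - 1*271)) = (-1413123 - 2848961) + ((-205 - 34)/(-3 + 271) - 77*(2/20 - 1*271)) = -4262084 + (-239/268 - 77*(2*(1/20) - 271)) = -4262084 + (-239*1/268 - 77*(⅒ - 271)) = -4262084 + (-239/268 - 77*(-2709/10)) = -4262084 + (-239/268 + 208593/10) = -4262084 + 27950267/1340 = -5683242293/1340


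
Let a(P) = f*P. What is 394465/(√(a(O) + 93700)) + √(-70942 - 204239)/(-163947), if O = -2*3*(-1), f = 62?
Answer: 394465*√23518/47036 - I*√275181/163947 ≈ 1286.1 - 0.0031997*I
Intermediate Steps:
O = 6 (O = -6*(-1) = 6)
a(P) = 62*P
394465/(√(a(O) + 93700)) + √(-70942 - 204239)/(-163947) = 394465/(√(62*6 + 93700)) + √(-70942 - 204239)/(-163947) = 394465/(√(372 + 93700)) + √(-275181)*(-1/163947) = 394465/(√94072) + (I*√275181)*(-1/163947) = 394465/((2*√23518)) - I*√275181/163947 = 394465*(√23518/47036) - I*√275181/163947 = 394465*√23518/47036 - I*√275181/163947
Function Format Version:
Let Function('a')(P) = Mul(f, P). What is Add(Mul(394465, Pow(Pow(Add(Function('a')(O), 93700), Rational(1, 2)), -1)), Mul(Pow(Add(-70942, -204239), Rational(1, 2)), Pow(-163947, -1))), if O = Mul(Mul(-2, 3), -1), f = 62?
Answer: Add(Mul(Rational(394465, 47036), Pow(23518, Rational(1, 2))), Mul(Rational(-1, 163947), I, Pow(275181, Rational(1, 2)))) ≈ Add(1286.1, Mul(-0.0031997, I))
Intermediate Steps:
O = 6 (O = Mul(-6, -1) = 6)
Function('a')(P) = Mul(62, P)
Add(Mul(394465, Pow(Pow(Add(Function('a')(O), 93700), Rational(1, 2)), -1)), Mul(Pow(Add(-70942, -204239), Rational(1, 2)), Pow(-163947, -1))) = Add(Mul(394465, Pow(Pow(Add(Mul(62, 6), 93700), Rational(1, 2)), -1)), Mul(Pow(Add(-70942, -204239), Rational(1, 2)), Pow(-163947, -1))) = Add(Mul(394465, Pow(Pow(Add(372, 93700), Rational(1, 2)), -1)), Mul(Pow(-275181, Rational(1, 2)), Rational(-1, 163947))) = Add(Mul(394465, Pow(Pow(94072, Rational(1, 2)), -1)), Mul(Mul(I, Pow(275181, Rational(1, 2))), Rational(-1, 163947))) = Add(Mul(394465, Pow(Mul(2, Pow(23518, Rational(1, 2))), -1)), Mul(Rational(-1, 163947), I, Pow(275181, Rational(1, 2)))) = Add(Mul(394465, Mul(Rational(1, 47036), Pow(23518, Rational(1, 2)))), Mul(Rational(-1, 163947), I, Pow(275181, Rational(1, 2)))) = Add(Mul(Rational(394465, 47036), Pow(23518, Rational(1, 2))), Mul(Rational(-1, 163947), I, Pow(275181, Rational(1, 2))))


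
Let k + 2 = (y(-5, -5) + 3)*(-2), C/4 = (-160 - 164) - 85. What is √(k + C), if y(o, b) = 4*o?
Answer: 2*I*√401 ≈ 40.05*I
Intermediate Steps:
C = -1636 (C = 4*((-160 - 164) - 85) = 4*(-324 - 85) = 4*(-409) = -1636)
k = 32 (k = -2 + (4*(-5) + 3)*(-2) = -2 + (-20 + 3)*(-2) = -2 - 17*(-2) = -2 + 34 = 32)
√(k + C) = √(32 - 1636) = √(-1604) = 2*I*√401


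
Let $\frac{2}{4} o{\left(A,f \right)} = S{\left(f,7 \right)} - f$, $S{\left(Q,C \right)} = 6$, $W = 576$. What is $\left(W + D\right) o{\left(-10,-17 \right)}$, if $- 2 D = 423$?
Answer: $16767$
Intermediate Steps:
$D = - \frac{423}{2}$ ($D = \left(- \frac{1}{2}\right) 423 = - \frac{423}{2} \approx -211.5$)
$o{\left(A,f \right)} = 12 - 2 f$ ($o{\left(A,f \right)} = 2 \left(6 - f\right) = 12 - 2 f$)
$\left(W + D\right) o{\left(-10,-17 \right)} = \left(576 - \frac{423}{2}\right) \left(12 - -34\right) = \frac{729 \left(12 + 34\right)}{2} = \frac{729}{2} \cdot 46 = 16767$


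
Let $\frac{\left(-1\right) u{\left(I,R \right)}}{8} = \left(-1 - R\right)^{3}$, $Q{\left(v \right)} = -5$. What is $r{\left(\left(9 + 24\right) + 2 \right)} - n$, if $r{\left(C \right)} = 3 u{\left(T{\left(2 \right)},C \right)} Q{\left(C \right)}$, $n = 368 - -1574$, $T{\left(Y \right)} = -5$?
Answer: $-5600662$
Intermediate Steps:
$u{\left(I,R \right)} = - 8 \left(-1 - R\right)^{3}$
$n = 1942$ ($n = 368 + 1574 = 1942$)
$r{\left(C \right)} = - 120 \left(1 + C\right)^{3}$ ($r{\left(C \right)} = 3 \cdot 8 \left(1 + C\right)^{3} \left(-5\right) = 24 \left(1 + C\right)^{3} \left(-5\right) = - 120 \left(1 + C\right)^{3}$)
$r{\left(\left(9 + 24\right) + 2 \right)} - n = - 120 \left(1 + \left(\left(9 + 24\right) + 2\right)\right)^{3} - 1942 = - 120 \left(1 + \left(33 + 2\right)\right)^{3} - 1942 = - 120 \left(1 + 35\right)^{3} - 1942 = - 120 \cdot 36^{3} - 1942 = \left(-120\right) 46656 - 1942 = -5598720 - 1942 = -5600662$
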